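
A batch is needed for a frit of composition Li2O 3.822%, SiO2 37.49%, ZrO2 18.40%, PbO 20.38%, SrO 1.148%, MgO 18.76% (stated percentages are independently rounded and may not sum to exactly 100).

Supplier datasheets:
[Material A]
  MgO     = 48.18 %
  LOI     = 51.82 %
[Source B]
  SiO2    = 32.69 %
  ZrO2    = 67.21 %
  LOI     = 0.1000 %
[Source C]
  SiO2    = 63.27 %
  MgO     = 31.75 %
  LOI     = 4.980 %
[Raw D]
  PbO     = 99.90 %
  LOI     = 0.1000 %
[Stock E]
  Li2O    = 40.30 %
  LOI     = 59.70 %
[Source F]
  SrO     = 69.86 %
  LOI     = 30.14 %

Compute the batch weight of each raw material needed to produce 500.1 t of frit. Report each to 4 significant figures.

Every computation runs at full precision from start to finish. The intermediate values are displayed, rounded to 4 significant digits, as written. A single rounding completes each reported value. The derived quantities are recomputed from the weighed amounts on 500.1 t of glass in full float precision (glass mass, the six compositions, the yield, totals, LOI) as given in either problem or answer.
Oxide-by-oxide targets in 500.1 t frit:
  Li2O: 3.822% × 500.1 = 19.11 t
  SiO2: 37.49% × 500.1 = 187.5 t
  ZrO2: 18.40% × 500.1 = 92.02 t
  PbO: 20.38% × 500.1 = 101.9 t
  SrO: 1.148% × 500.1 = 5.741 t
  MgO: 18.76% × 500.1 = 93.82 t
Checking each oxide sum from the weights as reported, relative to the basis at hand (delivered sums recover each target inside rounding margins):
  Li2O: 47.43·0.4030 = 19.11 t (target 19.11 t)
  SiO2: 136.9·0.3269 + 225.6·0.6327 = 187.5 t (target 187.5 t)
  ZrO2: 136.9·0.6721 = 92.01 t (target 92.02 t)
  PbO: 102.0·0.9990 = 101.9 t (target 101.9 t)
  SrO: 8.218·0.6986 = 5.741 t (target 5.741 t)
  MgO: 46.06·0.4818 + 225.6·0.3175 = 93.82 t (target 93.82 t)
Glass-mass bookkeeping: total charge less LOI = 500.1 t (the Σ of target masses is 500.1 t; stated basis 500.1 t — gaps are rounding artifacts).
Total batch = Σ batch = 566.2 t; ignition loss, Σ(batch × LOI) = 66.13 t; the yield ratio, glass ÷ batch: 88.32%.

Batch per 500.1 t frit:
  Material A: 46.06 t
  Source B: 136.9 t
  Source C: 225.6 t
  Raw D: 102.0 t
  Stock E: 47.43 t
  Source F: 8.218 t
Total batch = 566.2 t; LOI loss = 66.13 t; yield = 88.32%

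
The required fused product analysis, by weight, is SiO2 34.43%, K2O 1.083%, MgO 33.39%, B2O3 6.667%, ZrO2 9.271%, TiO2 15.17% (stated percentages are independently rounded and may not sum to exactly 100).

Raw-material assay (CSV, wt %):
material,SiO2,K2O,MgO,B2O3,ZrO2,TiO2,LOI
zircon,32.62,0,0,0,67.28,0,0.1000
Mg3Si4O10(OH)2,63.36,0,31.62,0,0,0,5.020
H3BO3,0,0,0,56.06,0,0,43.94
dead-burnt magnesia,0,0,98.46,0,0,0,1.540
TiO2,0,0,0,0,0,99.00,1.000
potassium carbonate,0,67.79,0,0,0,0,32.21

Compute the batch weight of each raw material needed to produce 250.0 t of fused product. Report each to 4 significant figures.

Batch per 250.0 t fused product:
  zircon: 34.45 t
  Mg3Si4O10(OH)2: 118.1 t
  H3BO3: 29.73 t
  dead-burnt magnesia: 46.85 t
  TiO2: 38.31 t
  potassium carbonate: 3.994 t
Total batch = 271.4 t; LOI loss = 21.42 t; yield = 92.11%

Mid-chain values are displayed, rounded to 4 significant digits, in the working — all arithmetic holds full float precision at every stage. Exactly one rounding lands on every reported figure — all derived quantities are computed starting from the weights for 250.0 t of glass in full float precision (six oxide percentages, yield, net glass mass, ignition loss, the totals) as given in problem or answer.
Target oxide masses per 250.0 t fused product:
  SiO2: 34.43% × 250.0 = 86.08 t
  K2O: 1.083% × 250.0 = 2.708 t
  MgO: 33.39% × 250.0 = 83.48 t
  B2O3: 6.667% × 250.0 = 16.67 t
  ZrO2: 9.271% × 250.0 = 23.18 t
  TiO2: 15.17% × 250.0 = 37.92 t
Balance tally, oxide-wise, with the batch weights as given, relative to the basis at hand (every target is met by its sum once rounding is allowed for):
  SiO2: 34.45·0.3262 + 118.1·0.6336 = 86.07 t (target 86.08 t)
  K2O: 3.994·0.6779 = 2.708 t (target 2.708 t)
  MgO: 118.1·0.3162 + 46.85·0.9846 = 83.47 t (target 83.48 t)
  B2O3: 29.73·0.5606 = 16.67 t (target 16.67 t)
  ZrO2: 34.45·0.6728 = 23.18 t (target 23.18 t)
  TiO2: 38.31·0.9900 = 37.93 t (target 37.92 t)
Glass-mass sanity pass: the batch minus its LOI: 250.0 t (the targets, summed, come to 250.0 t; with the basis standing at 250.0 t — deltas are rounding alone).
Batch grand total — Σ batch = 271.4 t; LOI loss = Σ batch·LOI = 21.42 t; yield, glass over the total, = 92.11%.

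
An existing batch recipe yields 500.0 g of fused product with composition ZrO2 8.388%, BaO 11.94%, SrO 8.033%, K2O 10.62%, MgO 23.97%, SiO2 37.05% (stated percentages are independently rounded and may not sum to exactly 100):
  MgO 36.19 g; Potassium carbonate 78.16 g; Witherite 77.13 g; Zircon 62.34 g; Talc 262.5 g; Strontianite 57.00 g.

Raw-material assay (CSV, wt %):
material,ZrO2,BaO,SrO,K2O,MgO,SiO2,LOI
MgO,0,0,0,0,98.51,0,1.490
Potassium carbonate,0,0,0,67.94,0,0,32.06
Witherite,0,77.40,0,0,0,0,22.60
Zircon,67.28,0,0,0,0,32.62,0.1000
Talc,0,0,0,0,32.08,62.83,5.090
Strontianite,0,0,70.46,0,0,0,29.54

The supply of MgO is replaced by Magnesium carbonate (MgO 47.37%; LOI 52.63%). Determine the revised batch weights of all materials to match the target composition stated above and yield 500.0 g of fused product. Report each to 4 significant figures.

Values along the way are shown (rounded to 4 significant figures) on the page — exact precision is kept throughout; every reported value is rounded once only; the derived quantities, which include totals, LOI, glass mass, six oxide percentages, yield, are re-derived at exact precision, as given in problem or answer, starting from the weights at 500.0 g of glass.
Oxide mass targets, per 500.0 g fused product:
  ZrO2: 8.388% × 500.0 = 41.94 g
  BaO: 11.94% × 500.0 = 59.70 g
  SrO: 8.033% × 500.0 = 40.16 g
  K2O: 10.62% × 500.0 = 53.10 g
  MgO: 23.97% × 500.0 = 119.8 g
  SiO2: 37.05% × 500.0 = 185.2 g
Oxide-by-oxide audit from the weights as reported, on the stated basis (summed amounts equal target values inside rounding margins):
  ZrO2: 62.34·0.6728 = 41.94 g (target 41.94 g)
  BaO: 77.13·0.7740 = 59.70 g (target 59.70 g)
  SrO: 57.00·0.7046 = 40.16 g (target 40.16 g)
  K2O: 78.16·0.6794 = 53.10 g (target 53.10 g)
  MgO: 75.25·0.4737 + 262.5·0.3208 = 119.9 g (target 119.8 g)
  SiO2: 62.34·0.3262 + 262.5·0.6283 = 185.3 g (target 185.2 g)
Auditing the glass mass value: whole batch net of LOI = 500.0 g (the targets, summed, come to 500.0 g; the stated basis being 500.0 g — deltas are rounding alone).
Batch total: Σ batch = 612.4 g; Σ batch·LOI gives LOI loss = 112.4 g; yield, glass over the total, = 81.65%.

Revised batch per 500.0 g fused product:
  Magnesium carbonate: 75.25 g
  Potassium carbonate: 78.16 g
  Witherite: 77.13 g
  Zircon: 62.34 g
  Talc: 262.5 g
  Strontianite: 57.00 g
Total batch = 612.4 g; LOI loss = 112.4 g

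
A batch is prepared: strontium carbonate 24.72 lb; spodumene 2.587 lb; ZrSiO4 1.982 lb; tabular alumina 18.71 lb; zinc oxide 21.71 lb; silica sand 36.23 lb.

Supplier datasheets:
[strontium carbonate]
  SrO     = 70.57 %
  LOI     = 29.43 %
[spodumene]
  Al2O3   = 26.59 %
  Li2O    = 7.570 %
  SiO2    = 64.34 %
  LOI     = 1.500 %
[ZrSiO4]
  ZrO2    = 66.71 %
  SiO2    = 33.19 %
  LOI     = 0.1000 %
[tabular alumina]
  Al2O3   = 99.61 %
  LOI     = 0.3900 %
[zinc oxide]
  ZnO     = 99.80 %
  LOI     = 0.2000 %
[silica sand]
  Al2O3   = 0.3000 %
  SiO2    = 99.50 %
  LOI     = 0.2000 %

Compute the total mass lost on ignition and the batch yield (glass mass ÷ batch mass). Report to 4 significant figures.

The whole derivation holds exact precision through the solve — the intermediate values are printed, rounded to four significant digits, as written. Every reported value is rounded only once; derived quantities, including LOI, the yield, six oxide percentages, totals, net glass mass, are rebuilt from the batch weights on 98.43 lb of glass at exact precision exactly as shown in problem or answer.
Loss on ignition, line by line:
  strontium carbonate: 24.72 × 0.2943 = 7.275 lb
  spodumene: 2.587 × 0.01500 = 0.03880 lb
  ZrSiO4: 1.982 × 0.001000 = 0.001982 lb
  tabular alumina: 18.71 × 0.003900 = 0.07297 lb
  zinc oxide: 21.71 × 0.002000 = 0.04342 lb
  silica sand: 36.23 × 0.002000 = 0.07246 lb
Total LOI = 7.505 lb
Glass = batch − LOI = 105.9 − 7.505 = 98.43 lb

LOI loss = 7.505 lb; glass = 98.43 lb; yield = 92.92%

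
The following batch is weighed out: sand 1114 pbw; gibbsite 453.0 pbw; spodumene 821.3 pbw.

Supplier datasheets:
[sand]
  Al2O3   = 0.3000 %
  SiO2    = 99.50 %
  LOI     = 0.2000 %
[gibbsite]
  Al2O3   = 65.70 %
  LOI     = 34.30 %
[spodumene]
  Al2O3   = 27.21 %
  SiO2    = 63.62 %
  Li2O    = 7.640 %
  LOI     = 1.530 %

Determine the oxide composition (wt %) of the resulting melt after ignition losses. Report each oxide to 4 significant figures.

Glass mass = 2218 pbw (batch 2388 − LOI 170.2).
Composition: Al2O3 23.64%, SiO2 73.53%, Li2O 2.829%

The intermediate values appear rounded off to 4 significant digits at each printed step — the whole derivation runs at exact precision at each step — every reported number includes exactly one rounding — the derived quantities, including glass mass, the yield, totals, LOI, three oxide percentages, are carried from the batch weights for 2218 pbw of glass at full float precision, as they appear in the problem or answer text.
What the batch supplies per oxide:
  Al2O3: 1114·0.003000 + 453.0·0.6570 + 821.3·0.2721 = 524.4 pbw
  SiO2: 1114·0.9950 + 821.3·0.6362 = 1631 pbw
  Li2O: 821.3·0.07640 = 62.75 pbw
LOI: 1114·0.002000 + 453.0·0.3430 + 821.3·0.01530 = 170.2 pbw
Resulting glass, batch − LOI: 2388 − 170.2 = 2218 pbw (matching Σ of the oxides)
each oxide over glass, ×100, is wt %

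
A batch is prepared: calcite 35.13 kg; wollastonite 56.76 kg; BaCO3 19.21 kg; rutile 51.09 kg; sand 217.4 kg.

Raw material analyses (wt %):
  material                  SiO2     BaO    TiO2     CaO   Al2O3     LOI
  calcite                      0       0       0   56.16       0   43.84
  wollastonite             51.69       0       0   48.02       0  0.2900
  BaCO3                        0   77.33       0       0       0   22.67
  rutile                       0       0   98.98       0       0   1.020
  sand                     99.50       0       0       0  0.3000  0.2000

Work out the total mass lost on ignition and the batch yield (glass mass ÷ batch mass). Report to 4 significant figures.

All internal work maintains full float precision end to end; values along the way are displayed, with 4-significant-digit rounding, within the worked lines; exactly one rounding goes into each reported number — derived quantities, including LOI, glass mass, five oxide percentages, the totals, the yield, are computed using the weight values for 358.7 kg of glass in full precision, as set out in either problem or answer.
Loss on ignition, line by line:
  calcite: 35.13 × 0.4384 = 15.40 kg
  wollastonite: 56.76 × 0.002900 = 0.1646 kg
  BaCO3: 19.21 × 0.2267 = 4.355 kg
  rutile: 51.09 × 0.01020 = 0.5211 kg
  sand: 217.4 × 0.002000 = 0.4348 kg
Total LOI = 20.88 kg
Glass = batch − LOI = 379.6 − 20.88 = 358.7 kg

LOI loss = 20.88 kg; glass = 358.7 kg; yield = 94.50%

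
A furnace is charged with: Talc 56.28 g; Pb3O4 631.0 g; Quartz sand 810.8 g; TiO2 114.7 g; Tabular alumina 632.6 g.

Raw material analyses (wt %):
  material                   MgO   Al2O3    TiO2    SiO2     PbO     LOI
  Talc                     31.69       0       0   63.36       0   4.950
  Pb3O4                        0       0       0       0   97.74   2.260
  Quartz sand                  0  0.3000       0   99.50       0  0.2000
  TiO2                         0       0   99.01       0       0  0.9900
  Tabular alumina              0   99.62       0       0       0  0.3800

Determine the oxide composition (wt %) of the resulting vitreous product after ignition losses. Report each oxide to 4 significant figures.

The working math runs at full precision at each step; mid-chain values are displayed rounded off to 4 significant figures in the printout — a single rounding yields each reported number; the derived quantities (five oxide percentages, yield, totals, LOI, glass mass) are computed in full float precision starting from the weights on 2223 g of glass as they appear in the problem or answer text.
Oxide masses out of the charge:
  MgO: 56.28·0.3169 = 17.84 g
  Al2O3: 810.8·0.003000 + 632.6·0.9962 = 632.6 g
  TiO2: 114.7·0.9901 = 113.6 g
  SiO2: 56.28·0.6336 + 810.8·0.9950 = 842.4 g
  PbO: 631.0·0.9774 = 616.7 g
LOI: 56.28·0.04950 + 631.0·0.02260 + 810.8·0.002000 + 114.7·0.009900 + 632.6·0.003800 = 22.21 g
Glass = total batch minus LOI = 2245 − 22.21 = 2223 g (matching Σ of the oxides)
percent share: oxide ÷ glass, ×100

Glass mass = 2223 g (batch 2245 − LOI 22.21).
Composition: MgO 0.8022%, Al2O3 28.46%, TiO2 5.108%, SiO2 37.89%, PbO 27.74%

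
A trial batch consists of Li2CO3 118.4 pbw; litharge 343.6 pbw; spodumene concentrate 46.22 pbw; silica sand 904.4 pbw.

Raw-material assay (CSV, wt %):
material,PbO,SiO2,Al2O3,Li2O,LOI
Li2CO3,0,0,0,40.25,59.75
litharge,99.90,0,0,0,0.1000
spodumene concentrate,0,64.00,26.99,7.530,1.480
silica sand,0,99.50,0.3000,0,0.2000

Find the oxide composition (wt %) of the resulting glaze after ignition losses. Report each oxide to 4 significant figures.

Values along the way are displayed, with 4-significant-figure rounding, as written — all internal work carries exact precision at every stage. Every reported number takes a single rounding; derived quantities, including the totals, ignition loss, glass mass, four oxide percentages, yield, are re-derived from the weighed amounts on 1339 pbw of glass at exact precision, as given in question or answer.
Delivered oxide masses:
  PbO: 343.6·0.9990 = 343.3 pbw
  SiO2: 46.22·0.6400 + 904.4·0.9950 = 929.5 pbw
  Al2O3: 46.22·0.2699 + 904.4·0.003000 = 15.19 pbw
  Li2O: 118.4·0.4025 + 46.22·0.07530 = 51.14 pbw
LOI: 118.4·0.5975 + 343.6·0.001000 + 46.22·0.01480 + 904.4·0.002000 = 73.58 pbw
batch − LOI leaves glass = 1413 − 73.58 = 1339 pbw (the oxide masses sum to this)
percent by weight: oxide/glass ×100

Glass mass = 1339 pbw (batch 1413 − LOI 73.58).
Composition: PbO 25.63%, SiO2 69.41%, Al2O3 1.134%, Li2O 3.819%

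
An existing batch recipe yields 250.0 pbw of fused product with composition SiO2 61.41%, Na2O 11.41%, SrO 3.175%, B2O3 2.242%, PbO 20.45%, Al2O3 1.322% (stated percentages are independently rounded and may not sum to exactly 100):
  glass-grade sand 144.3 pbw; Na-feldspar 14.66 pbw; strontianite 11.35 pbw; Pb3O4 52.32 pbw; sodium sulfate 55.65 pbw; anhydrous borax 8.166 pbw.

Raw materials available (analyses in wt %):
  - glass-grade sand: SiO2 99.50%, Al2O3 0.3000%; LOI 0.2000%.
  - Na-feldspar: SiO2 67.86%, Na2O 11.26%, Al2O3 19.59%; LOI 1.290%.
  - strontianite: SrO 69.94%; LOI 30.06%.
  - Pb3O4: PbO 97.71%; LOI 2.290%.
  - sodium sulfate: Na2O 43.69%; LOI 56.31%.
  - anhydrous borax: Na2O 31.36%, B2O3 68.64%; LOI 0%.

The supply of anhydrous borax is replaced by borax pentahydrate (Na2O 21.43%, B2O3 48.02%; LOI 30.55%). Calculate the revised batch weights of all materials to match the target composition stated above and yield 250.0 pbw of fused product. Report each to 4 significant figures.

Revised batch per 250.0 pbw fused product:
  glass-grade sand: 144.3 pbw
  Na-feldspar: 14.66 pbw
  strontianite: 11.35 pbw
  Pb3O4: 52.32 pbw
  sodium sulfate: 55.79 pbw
  borax pentahydrate: 11.67 pbw
Total batch = 290.1 pbw; LOI loss = 40.07 pbw

In-progress results are rounded to 4 significant digits wherever printed; all arithmetic runs at exact precision end to end — every reported number includes exactly one rounding; the derived quantities are re-derived from the batch weights at 250.0 pbw of glass at exact precision (ignition loss, the yield, the six compositions, totals, net glass mass), precisely as stated by the problem or answer text.
Oxide mass targets, per 250.0 pbw fused product:
  SiO2: 61.41% × 250.0 = 153.5 pbw
  Na2O: 11.41% × 250.0 = 28.52 pbw
  SrO: 3.175% × 250.0 = 7.938 pbw
  B2O3: 2.242% × 250.0 = 5.605 pbw
  PbO: 20.45% × 250.0 = 51.12 pbw
  Al2O3: 1.322% × 250.0 = 3.305 pbw
Per-oxide balance check given the weights on record, for the quoted basis mass (target by target, the sums agree net of answer rounding effects):
  SiO2: 144.3·0.9950 + 14.66·0.6786 = 153.5 pbw (target 153.5 pbw)
  Na2O: 14.66·0.1126 + 55.79·0.4369 + 11.67·0.2143 = 28.53 pbw (target 28.52 pbw)
  SrO: 11.35·0.6994 = 7.938 pbw (target 7.938 pbw)
  B2O3: 11.67·0.4802 = 5.604 pbw (target 5.605 pbw)
  PbO: 52.32·0.9771 = 51.12 pbw (target 51.12 pbw)
  Al2O3: 144.3·0.003000 + 14.66·0.1959 = 3.305 pbw (target 3.305 pbw)
Consistency of the glass mass: net batch after ignition = 250.0 pbw (targets for the oxides total 250.0 pbw; against the stated basis, 250.0 pbw — differing by rounding only).
Batch total: Σ batch = 290.1 pbw; Σ batch·LOI gives LOI loss = 40.07 pbw; yield, glass over the total, = 86.19%.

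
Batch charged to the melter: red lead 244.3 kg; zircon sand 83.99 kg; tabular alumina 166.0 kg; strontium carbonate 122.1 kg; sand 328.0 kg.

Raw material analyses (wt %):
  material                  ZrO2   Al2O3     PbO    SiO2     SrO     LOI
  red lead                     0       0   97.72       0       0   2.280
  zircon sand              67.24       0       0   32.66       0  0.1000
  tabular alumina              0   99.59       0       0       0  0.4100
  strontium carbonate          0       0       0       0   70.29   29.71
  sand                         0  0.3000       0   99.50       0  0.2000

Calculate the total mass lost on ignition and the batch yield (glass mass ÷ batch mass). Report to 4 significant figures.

All arithmetic carries full precision through every step. Intermediates are displayed, rounded to 4 significant figures, alongside each step; every reported number receives exactly one rounding. Derived quantities, including net glass mass, the yield, ignition loss, the totals, five oxide percentages, are rebuilt from the weighed amounts at 901.1 kg of glass at full float precision, precisely as stated by the problem or answer text.
LOI of each material in turn:
  red lead: 244.3 × 0.02280 = 5.570 kg
  zircon sand: 83.99 × 0.001000 = 0.08399 kg
  tabular alumina: 166.0 × 0.004100 = 0.6806 kg
  strontium carbonate: 122.1 × 0.2971 = 36.28 kg
  sand: 328.0 × 0.002000 = 0.6560 kg
Total LOI = 43.27 kg
Glass = batch − LOI = 944.4 − 43.27 = 901.1 kg

LOI loss = 43.27 kg; glass = 901.1 kg; yield = 95.42%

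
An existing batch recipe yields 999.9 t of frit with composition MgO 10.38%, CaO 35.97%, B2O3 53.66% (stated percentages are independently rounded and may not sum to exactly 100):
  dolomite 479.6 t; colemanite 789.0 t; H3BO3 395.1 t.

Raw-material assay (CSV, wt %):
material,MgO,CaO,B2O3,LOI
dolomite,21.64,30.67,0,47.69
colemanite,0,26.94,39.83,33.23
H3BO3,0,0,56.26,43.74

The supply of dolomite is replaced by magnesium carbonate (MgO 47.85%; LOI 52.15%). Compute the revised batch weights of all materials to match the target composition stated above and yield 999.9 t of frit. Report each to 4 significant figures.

Revised batch per 999.9 t frit:
  magnesium carbonate: 216.9 t
  colemanite: 1335 t
  H3BO3: 8.520 t
Total batch = 1560 t; LOI loss = 560.5 t

The intermediate values are displayed rounded off to 4 significant figures between the steps. All internal work holds full precision in all steps — each reported number carries a single rounding. All derived quantities (the totals, net glass mass, ignition loss, the three compositions, yield) are carried in full float precision from the weighed amounts for 999.9 t of glass, precisely as stated by question or answer.
Target oxide masses per 999.9 t frit:
  MgO: 10.38% × 999.9 = 103.8 t
  CaO: 35.97% × 999.9 = 359.7 t
  B2O3: 53.66% × 999.9 = 536.5 t
Oxide-by-oxide audit applying the batch weights above, versus the basis set out (sums match the target masses given rounding of the digits):
  MgO: 216.9·0.4785 = 103.8 t (target 103.8 t)
  CaO: 1335·0.2694 = 359.6 t (target 359.7 t)
  B2O3: 1335·0.3983 + 8.520·0.5626 = 536.5 t (target 536.5 t)
Auditing the glass mass value: batch Σ − ignition loss = 1000 t (the Σ of target masses is 1000 t; versus the stated basis of 999.9 t — a pure rounding effect).
Total batch = Σ batch = 1560 t; ignition loss, Σ(batch × LOI) = 560.5 t; yield, glass over the total, = 64.08%.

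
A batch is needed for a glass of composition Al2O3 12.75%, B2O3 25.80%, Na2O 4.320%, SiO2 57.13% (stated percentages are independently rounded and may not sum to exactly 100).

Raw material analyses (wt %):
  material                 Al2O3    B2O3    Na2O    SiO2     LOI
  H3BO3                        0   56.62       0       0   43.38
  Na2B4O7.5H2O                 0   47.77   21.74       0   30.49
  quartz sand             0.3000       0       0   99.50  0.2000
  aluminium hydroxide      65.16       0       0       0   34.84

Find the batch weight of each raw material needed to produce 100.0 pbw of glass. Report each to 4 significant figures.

Values along the way are shown rounded to four significant digits across the worked steps — the whole derivation maintains exact precision throughout — a single rounding yields every reported figure; the derived quantities, which include yield, totals, four oxide percentages, net glass mass, ignition loss, are computed in full float precision, as written in either problem or answer, from the batch weights on 100.0 pbw of glass.
The oxide mass targets at 100.0 pbw glass:
  Al2O3: 12.75% × 100.0 = 12.75 pbw
  B2O3: 25.80% × 100.0 = 25.80 pbw
  Na2O: 4.320% × 100.0 = 4.320 pbw
  SiO2: 57.13% × 100.0 = 57.13 pbw
Balance tally, oxide-wise, from the weights as reported, at the basis given (target by target, the sums agree given rounding of the digits):
  Al2O3: 57.42·0.003000 + 19.30·0.6516 = 12.75 pbw (target 12.75 pbw)
  B2O3: 28.80·0.5662 + 19.87·0.4777 = 25.80 pbw (target 25.80 pbw)
  Na2O: 19.87·0.2174 = 4.320 pbw (target 4.320 pbw)
  SiO2: 57.42·0.9950 = 57.13 pbw (target 57.13 pbw)
Auditing the glass mass value: total batch − LOI = 100.0 pbw (the Σ of target masses is 100.0 pbw; stated basis 100.0 pbw — rounding explains the deltas).
Adding the batch up: Σ batch = 125.4 pbw; the LOI term Σ batch·LOI equals 25.39 pbw; the yield ratio, glass ÷ batch: 79.75%.

Batch per 100.0 pbw glass:
  H3BO3: 28.80 pbw
  Na2B4O7.5H2O: 19.87 pbw
  quartz sand: 57.42 pbw
  aluminium hydroxide: 19.30 pbw
Total batch = 125.4 pbw; LOI loss = 25.39 pbw; yield = 79.75%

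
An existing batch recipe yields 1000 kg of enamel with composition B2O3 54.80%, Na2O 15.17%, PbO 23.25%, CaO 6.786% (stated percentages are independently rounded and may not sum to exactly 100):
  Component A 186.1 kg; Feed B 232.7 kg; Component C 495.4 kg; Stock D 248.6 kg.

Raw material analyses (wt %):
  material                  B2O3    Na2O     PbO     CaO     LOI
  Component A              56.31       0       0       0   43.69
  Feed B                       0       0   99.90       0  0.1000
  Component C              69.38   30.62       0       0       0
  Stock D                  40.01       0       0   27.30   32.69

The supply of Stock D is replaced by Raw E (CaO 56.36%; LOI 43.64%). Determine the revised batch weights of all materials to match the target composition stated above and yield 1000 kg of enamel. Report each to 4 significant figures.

Working values appear, rounded to four significant digits, within the worked lines. Exact precision is carried all the way through — every reported number is rounded once only. All derived quantities, which include totals, LOI, the yield, the four compositions, net glass mass, are recomputed in full float precision, exactly as shown in question or answer, starting from the weights for 1000 kg of glass.
Per-oxide target masses for 1000 kg enamel:
  B2O3: 54.80% × 1000 = 548.0 kg
  Na2O: 15.17% × 1000 = 151.7 kg
  PbO: 23.25% × 1000 = 232.5 kg
  CaO: 6.786% × 1000 = 67.86 kg
Verifying the oxide balance from the weights as reported, relative to the basis at hand (oxide sums agree with the targets inside rounding margins):
  B2O3: 362.8·0.5631 + 495.4·0.6938 = 548.0 kg (target 548.0 kg)
  Na2O: 495.4·0.3062 = 151.7 kg (target 151.7 kg)
  PbO: 232.7·0.9990 = 232.5 kg (target 232.5 kg)
  CaO: 120.4·0.5636 = 67.86 kg (target 67.86 kg)
Glass-mass sanity pass: Σ batch − LOI loss = 1000 kg (the Σ of target masses is 1000 kg; against the stated basis, 1000 kg — gaps are rounding artifacts).
Adding the batch up: Σ batch = 1211 kg; LOI loss = Σ batch·LOI = 211.3 kg; yield = glass ÷ total batch = 82.56%.

Revised batch per 1000 kg enamel:
  Component A: 362.8 kg
  Feed B: 232.7 kg
  Component C: 495.4 kg
  Raw E: 120.4 kg
Total batch = 1211 kg; LOI loss = 211.3 kg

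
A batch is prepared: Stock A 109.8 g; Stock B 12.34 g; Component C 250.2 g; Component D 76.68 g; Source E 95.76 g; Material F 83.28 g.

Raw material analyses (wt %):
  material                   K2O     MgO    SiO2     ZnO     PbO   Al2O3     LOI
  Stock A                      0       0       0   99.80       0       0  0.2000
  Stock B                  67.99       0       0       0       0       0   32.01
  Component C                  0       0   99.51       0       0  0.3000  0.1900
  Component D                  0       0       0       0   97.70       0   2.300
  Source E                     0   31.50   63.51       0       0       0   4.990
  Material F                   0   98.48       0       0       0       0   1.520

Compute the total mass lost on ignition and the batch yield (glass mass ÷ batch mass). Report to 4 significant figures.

Working values are shown, with 4-significant-digit rounding, at each printed step. The whole derivation carries exact precision end to end; every reported figure includes exactly one rounding. The derived quantities are carried from the batch weights per 615.6 g of glass at exact precision (glass mass, the six compositions, LOI, yield, the totals), as given in the problem or the answer.
LOI of each material in turn:
  Stock A: 109.8 × 0.002000 = 0.2196 g
  Stock B: 12.34 × 0.3201 = 3.950 g
  Component C: 250.2 × 0.001900 = 0.4754 g
  Component D: 76.68 × 0.02300 = 1.764 g
  Source E: 95.76 × 0.04990 = 4.778 g
  Material F: 83.28 × 0.01520 = 1.266 g
Total LOI = 12.45 g
Glass = batch − LOI = 628.1 − 12.45 = 615.6 g

LOI loss = 12.45 g; glass = 615.6 g; yield = 98.02%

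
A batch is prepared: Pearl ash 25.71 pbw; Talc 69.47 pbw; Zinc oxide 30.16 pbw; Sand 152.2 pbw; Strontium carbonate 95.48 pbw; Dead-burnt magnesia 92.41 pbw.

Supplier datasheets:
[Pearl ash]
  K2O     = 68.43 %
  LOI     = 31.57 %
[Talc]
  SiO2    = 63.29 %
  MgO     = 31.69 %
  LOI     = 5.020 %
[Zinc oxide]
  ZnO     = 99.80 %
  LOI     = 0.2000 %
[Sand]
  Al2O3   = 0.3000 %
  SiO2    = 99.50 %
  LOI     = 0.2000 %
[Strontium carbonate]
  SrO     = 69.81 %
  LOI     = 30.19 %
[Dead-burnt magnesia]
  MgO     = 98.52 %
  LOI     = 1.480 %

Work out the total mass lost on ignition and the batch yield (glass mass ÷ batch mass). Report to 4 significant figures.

LOI loss = 42.16 pbw; glass = 423.3 pbw; yield = 90.94%

All arithmetic runs at exact precision in every operation — working values appear rounded to four significant digits on the page; each reported figure is rounded once only. All derived quantities are rebuilt from the weighed amounts at 423.3 pbw of glass at full precision (the totals, LOI, net glass mass, six oxide percentages, yield) exactly as printed in problem or answer.
Per-material ignition loss:
  Pearl ash: 25.71 × 0.3157 = 8.117 pbw
  Talc: 69.47 × 0.05020 = 3.487 pbw
  Zinc oxide: 30.16 × 0.002000 = 0.06032 pbw
  Sand: 152.2 × 0.002000 = 0.3044 pbw
  Strontium carbonate: 95.48 × 0.3019 = 28.83 pbw
  Dead-burnt magnesia: 92.41 × 0.01480 = 1.368 pbw
Total LOI = 42.16 pbw
Glass = batch − LOI = 465.4 − 42.16 = 423.3 pbw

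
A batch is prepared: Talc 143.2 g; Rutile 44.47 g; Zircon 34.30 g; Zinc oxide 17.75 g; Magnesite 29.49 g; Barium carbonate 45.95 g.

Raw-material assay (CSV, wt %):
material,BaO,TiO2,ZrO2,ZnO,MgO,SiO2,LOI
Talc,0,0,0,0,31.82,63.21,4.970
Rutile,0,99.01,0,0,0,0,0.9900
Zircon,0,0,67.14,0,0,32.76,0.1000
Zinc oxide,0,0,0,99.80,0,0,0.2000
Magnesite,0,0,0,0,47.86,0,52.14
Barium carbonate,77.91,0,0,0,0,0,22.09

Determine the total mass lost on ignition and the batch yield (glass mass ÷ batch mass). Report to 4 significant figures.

Working values are shown (rounded to 4 significant digits) within the worked lines. All arithmetic runs at exact precision end to end. Each reported number is rounded a single time — derived quantities (ignition loss, the yield, the six compositions, glass mass, the totals) are computed from the weighed amounts per 282.0 g of glass at full float precision as quoted within either problem or answer.
Material-by-material LOI:
  Talc: 143.2 × 0.04970 = 7.117 g
  Rutile: 44.47 × 0.009900 = 0.4403 g
  Zircon: 34.30 × 0.001000 = 0.03430 g
  Zinc oxide: 17.75 × 0.002000 = 0.03550 g
  Magnesite: 29.49 × 0.5214 = 15.38 g
  Barium carbonate: 45.95 × 0.2209 = 10.15 g
Total LOI = 33.15 g
Glass = batch − LOI = 315.2 − 33.15 = 282.0 g

LOI loss = 33.15 g; glass = 282.0 g; yield = 89.48%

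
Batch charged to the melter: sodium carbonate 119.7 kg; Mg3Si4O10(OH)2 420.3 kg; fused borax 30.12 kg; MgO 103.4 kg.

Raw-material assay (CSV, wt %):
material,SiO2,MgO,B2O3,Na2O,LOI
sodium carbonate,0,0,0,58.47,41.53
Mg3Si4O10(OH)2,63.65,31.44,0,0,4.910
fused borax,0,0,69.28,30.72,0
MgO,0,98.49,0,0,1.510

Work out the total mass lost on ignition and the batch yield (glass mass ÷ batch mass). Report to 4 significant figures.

LOI loss = 71.91 kg; glass = 601.6 kg; yield = 89.32%

All arithmetic holds exact precision at every stage. Values along the way are displayed, rounded to four significant figures, in the working. Every reported number is rounded once only — the derived quantities (ignition loss, glass mass, four oxide percentages, the totals, the yield) are computed from the weighed amounts per 601.6 kg of glass at full precision, precisely as stated by question or answer.
Each material's LOI contribution:
  sodium carbonate: 119.7 × 0.4153 = 49.71 kg
  Mg3Si4O10(OH)2: 420.3 × 0.04910 = 20.64 kg
  fused borax: 30.12 × 0 = 0 kg
  MgO: 103.4 × 0.01510 = 1.561 kg
Total LOI = 71.91 kg
Glass = batch − LOI = 673.5 − 71.91 = 601.6 kg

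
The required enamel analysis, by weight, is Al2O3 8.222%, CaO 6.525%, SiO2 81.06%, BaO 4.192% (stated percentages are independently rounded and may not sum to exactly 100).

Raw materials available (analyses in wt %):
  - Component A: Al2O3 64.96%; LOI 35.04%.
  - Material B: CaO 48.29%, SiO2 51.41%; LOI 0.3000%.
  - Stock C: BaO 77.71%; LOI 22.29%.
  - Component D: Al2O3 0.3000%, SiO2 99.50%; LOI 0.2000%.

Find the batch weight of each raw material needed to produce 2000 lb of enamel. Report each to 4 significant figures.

Batch per 2000 lb enamel:
  Component A: 246.3 lb
  Material B: 270.2 lb
  Stock C: 107.9 lb
  Component D: 1490 lb
Total batch = 2114 lb; LOI loss = 114.1 lb; yield = 94.60%

The working math keeps full float precision all the way through; working values are rounded to four significant digits when quoted — exactly one rounding goes into every reported figure — the derived quantities, which include the four compositions, net glass mass, yield, ignition loss, totals, are recomputed in full float precision, as set out in the problem or the answer, using the weight values on 2000 lb of glass.
Oxide-by-oxide targets in 2000 lb enamel:
  Al2O3: 8.222% × 2000 = 164.4 lb
  CaO: 6.525% × 2000 = 130.5 lb
  SiO2: 81.06% × 2000 = 1621 lb
  BaO: 4.192% × 2000 = 83.84 lb
Per-oxide balance check working from each reported weight, per the basis as stated (every target is met by its sum exact up to rounding of places):
  Al2O3: 246.3·0.6496 + 1490·0.003000 = 164.5 lb (target 164.4 lb)
  CaO: 270.2·0.4829 = 130.5 lb (target 130.5 lb)
  SiO2: 270.2·0.5141 + 1490·0.9950 = 1621 lb (target 1621 lb)
  BaO: 107.9·0.7771 = 83.85 lb (target 83.84 lb)
Consistency of the glass mass: Σ batch − LOI loss = 2000 lb (summing oxide targets gives 2000 lb; against the stated basis, 2000 lb — differing by rounding only).
Whole-batch sum: Σ batch = 2114 lb; LOI loss = Σ batch·LOI = 114.1 lb; as yield: glass ÷ batch → 94.60%.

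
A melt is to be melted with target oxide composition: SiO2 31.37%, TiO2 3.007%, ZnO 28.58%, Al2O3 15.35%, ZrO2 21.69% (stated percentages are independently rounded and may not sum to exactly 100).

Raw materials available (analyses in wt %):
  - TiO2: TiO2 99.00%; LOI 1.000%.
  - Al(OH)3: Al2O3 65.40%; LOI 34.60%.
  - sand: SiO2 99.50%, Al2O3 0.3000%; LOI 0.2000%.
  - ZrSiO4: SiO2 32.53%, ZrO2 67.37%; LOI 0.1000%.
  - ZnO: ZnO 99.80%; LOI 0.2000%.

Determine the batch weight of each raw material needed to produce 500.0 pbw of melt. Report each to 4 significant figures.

Every computation maintains full precision from start to finish. Intermediates are shown, with 4-significant-digit rounding, as written. Every reported value undergoes a single rounding; all derived quantities, which include ignition loss, the totals, the yield, five oxide percentages, glass mass, are carried in full float precision, exactly as shown in the problem or the answer, starting from the weights for 500.0 pbw of glass.
Oxide-by-oxide targets in 500.0 pbw melt:
  SiO2: 31.37% × 500.0 = 156.8 pbw
  TiO2: 3.007% × 500.0 = 15.04 pbw
  ZnO: 28.58% × 500.0 = 142.9 pbw
  Al2O3: 15.35% × 500.0 = 76.75 pbw
  ZrO2: 21.69% × 500.0 = 108.4 pbw
Oxide-by-oxide audit from the weights as reported, for the quoted basis mass (target by target, the sums agree net of answer rounding effects):
  SiO2: 105.0·0.9950 + 161.0·0.3253 = 156.8 pbw (target 156.8 pbw)
  TiO2: 15.19·0.9900 = 15.04 pbw (target 15.04 pbw)
  ZnO: 143.2·0.9980 = 142.9 pbw (target 142.9 pbw)
  Al2O3: 116.9·0.6540 + 105.0·0.003000 = 76.77 pbw (target 76.75 pbw)
  ZrO2: 161.0·0.6737 = 108.5 pbw (target 108.4 pbw)
Auditing the glass mass value: total batch − LOI = 500.0 pbw (targets for the oxides total 500.0 pbw; basis as stated: 500.0 pbw — a pure rounding effect).
Whole-batch sum: Σ batch = 541.3 pbw; ignition loss, Σ(batch × LOI) = 41.26 pbw; glass ÷ batch gives a yield of 92.38%.

Batch per 500.0 pbw melt:
  TiO2: 15.19 pbw
  Al(OH)3: 116.9 pbw
  sand: 105.0 pbw
  ZrSiO4: 161.0 pbw
  ZnO: 143.2 pbw
Total batch = 541.3 pbw; LOI loss = 41.26 pbw; yield = 92.38%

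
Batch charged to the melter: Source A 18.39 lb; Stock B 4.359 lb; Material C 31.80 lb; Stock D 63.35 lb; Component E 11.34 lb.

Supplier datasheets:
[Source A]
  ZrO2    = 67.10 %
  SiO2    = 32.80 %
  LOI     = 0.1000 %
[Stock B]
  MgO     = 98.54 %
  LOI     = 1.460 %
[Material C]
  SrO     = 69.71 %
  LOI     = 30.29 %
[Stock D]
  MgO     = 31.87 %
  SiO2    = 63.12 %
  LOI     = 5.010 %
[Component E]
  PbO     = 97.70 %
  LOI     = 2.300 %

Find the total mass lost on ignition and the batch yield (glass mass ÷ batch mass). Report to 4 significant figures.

The whole derivation carries exact precision from start to finish. Mid-chain values are printed, rounded to four significant figures, when written out — every reported result is rounded exactly once; all derived quantities, which include LOI, glass mass, five oxide percentages, the yield, the totals, are rebuilt in exact precision, as written in the question or the answer, starting from the weights for 116.1 lb of glass.
Each material's LOI contribution:
  Source A: 18.39 × 0.001000 = 0.01839 lb
  Stock B: 4.359 × 0.01460 = 0.06364 lb
  Material C: 31.80 × 0.3029 = 9.632 lb
  Stock D: 63.35 × 0.05010 = 3.174 lb
  Component E: 11.34 × 0.02300 = 0.2608 lb
Total LOI = 13.15 lb
Glass = batch − LOI = 129.2 − 13.15 = 116.1 lb

LOI loss = 13.15 lb; glass = 116.1 lb; yield = 89.83%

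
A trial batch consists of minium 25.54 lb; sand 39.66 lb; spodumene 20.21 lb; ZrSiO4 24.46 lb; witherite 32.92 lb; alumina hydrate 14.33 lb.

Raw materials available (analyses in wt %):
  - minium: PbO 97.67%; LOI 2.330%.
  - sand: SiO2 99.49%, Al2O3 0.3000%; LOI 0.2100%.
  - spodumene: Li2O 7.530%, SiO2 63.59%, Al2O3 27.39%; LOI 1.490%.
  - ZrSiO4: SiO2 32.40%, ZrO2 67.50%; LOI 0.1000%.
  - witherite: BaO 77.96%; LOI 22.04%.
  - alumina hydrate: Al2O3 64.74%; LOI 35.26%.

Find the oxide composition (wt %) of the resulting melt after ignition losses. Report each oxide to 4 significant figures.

Glass mass = 143.8 lb (batch 157.1 − LOI 13.31).
Composition: Li2O 1.058%, SiO2 41.89%, PbO 17.35%, ZrO2 11.48%, Al2O3 10.38%, BaO 17.85%

Working values appear, with 4-significant-figure rounding, in the working; each numeric step runs at full float precision throughout; a single rounding finalizes every reported value — all derived quantities, including LOI, net glass mass, yield, the six compositions, totals, are carried from the batch weights for 143.8 lb of glass in full float precision, exactly as printed in the question or the answer.
Delivered oxide masses:
  Li2O: 20.21·0.07530 = 1.522 lb
  SiO2: 39.66·0.9949 + 20.21·0.6359 + 24.46·0.3240 = 60.23 lb
  PbO: 25.54·0.9767 = 24.94 lb
  ZrO2: 24.46·0.6750 = 16.51 lb
  Al2O3: 39.66·0.003000 + 20.21·0.2739 + 14.33·0.6474 = 14.93 lb
  BaO: 32.92·0.7796 = 25.66 lb
LOI: 25.54·0.02330 + 39.66·0.002100 + 20.21·0.01490 + 24.46·0.001000 + 32.92·0.2204 + 14.33·0.3526 = 13.31 lb
The glass mass, total less LOI, = 157.1 − 13.31 = 143.8 lb (= the summed oxide contributions)
wt %: oxide over glass, times 100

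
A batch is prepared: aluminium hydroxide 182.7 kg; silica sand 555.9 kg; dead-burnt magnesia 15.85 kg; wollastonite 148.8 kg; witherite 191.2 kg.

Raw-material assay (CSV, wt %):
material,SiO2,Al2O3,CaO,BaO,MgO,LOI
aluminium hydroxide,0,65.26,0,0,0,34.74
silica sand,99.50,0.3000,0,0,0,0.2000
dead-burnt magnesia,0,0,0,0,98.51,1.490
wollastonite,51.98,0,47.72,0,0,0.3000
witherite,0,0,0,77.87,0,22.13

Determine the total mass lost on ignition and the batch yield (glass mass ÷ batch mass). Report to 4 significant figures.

Values along the way are displayed rounded off to 4 significant figures in the working — all arithmetic keeps full precision through every step; each reported value is rounded only once — derived quantities (glass mass, the five compositions, LOI, yield, totals) are carried in full precision using the weight values for 986.9 kg of glass as given in the problem or the answer.
Per-material ignition loss:
  aluminium hydroxide: 182.7 × 0.3474 = 63.47 kg
  silica sand: 555.9 × 0.002000 = 1.112 kg
  dead-burnt magnesia: 15.85 × 0.01490 = 0.2362 kg
  wollastonite: 148.8 × 0.003000 = 0.4464 kg
  witherite: 191.2 × 0.2213 = 42.31 kg
Total LOI = 107.6 kg
Glass = batch − LOI = 1094 − 107.6 = 986.9 kg

LOI loss = 107.6 kg; glass = 986.9 kg; yield = 90.17%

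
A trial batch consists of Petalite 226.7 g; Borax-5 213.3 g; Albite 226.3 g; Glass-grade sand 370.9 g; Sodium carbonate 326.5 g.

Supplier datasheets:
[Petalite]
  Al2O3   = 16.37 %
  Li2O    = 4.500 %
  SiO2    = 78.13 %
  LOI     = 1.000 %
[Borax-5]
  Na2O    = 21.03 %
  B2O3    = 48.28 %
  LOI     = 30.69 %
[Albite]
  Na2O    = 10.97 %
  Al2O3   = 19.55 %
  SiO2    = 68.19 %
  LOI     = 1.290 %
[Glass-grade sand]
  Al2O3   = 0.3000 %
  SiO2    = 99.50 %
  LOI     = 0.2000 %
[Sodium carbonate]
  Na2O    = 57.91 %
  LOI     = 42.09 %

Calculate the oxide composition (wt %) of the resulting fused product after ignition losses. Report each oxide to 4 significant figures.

Working values are printed rounded to four significant figures; every computation holds full precision all the way through; a single rounding finalizes every reported number; all derived quantities, which include ignition loss, the five compositions, totals, the yield, net glass mass, are rebuilt at full float precision, as written in the problem or the answer, from the weighed amounts per 1155 g of glass.
Mass of each oxide from the mix:
  Na2O: 213.3·0.2103 + 226.3·0.1097 + 326.5·0.5791 = 258.8 g
  B2O3: 213.3·0.4828 = 103.0 g
  Al2O3: 226.7·0.1637 + 226.3·0.1955 + 370.9·0.003000 = 82.47 g
  Li2O: 226.7·0.04500 = 10.20 g
  SiO2: 226.7·0.7813 + 226.3·0.6819 + 370.9·0.9950 = 700.5 g
LOI: 226.7·0.01000 + 213.3·0.3069 + 226.3·0.01290 + 370.9·0.002000 + 326.5·0.4209 = 208.8 g
The glass mass, total less LOI, = 1364 − 208.8 = 1155 g (matching Σ of the oxides)
wt % = 100 × oxide mass / glass mass

Glass mass = 1155 g (batch 1364 − LOI 208.8).
Composition: Na2O 22.41%, B2O3 8.917%, Al2O3 7.141%, Li2O 0.8833%, SiO2 60.65%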